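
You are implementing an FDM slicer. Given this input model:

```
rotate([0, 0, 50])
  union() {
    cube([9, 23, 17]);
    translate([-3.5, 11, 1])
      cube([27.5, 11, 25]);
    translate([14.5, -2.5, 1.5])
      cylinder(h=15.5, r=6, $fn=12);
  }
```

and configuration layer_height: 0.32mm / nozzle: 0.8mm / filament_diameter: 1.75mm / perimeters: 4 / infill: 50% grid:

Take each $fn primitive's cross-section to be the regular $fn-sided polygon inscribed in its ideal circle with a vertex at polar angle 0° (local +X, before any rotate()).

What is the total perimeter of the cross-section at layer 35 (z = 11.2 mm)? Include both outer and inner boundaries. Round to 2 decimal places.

At z = 11.2 mm: the cube (footprint 9×23) is included at this height (perimeter 64.00 mm); the cube at (-3.5, 11) is present — its section is the full 27.5×11 rectangle (perimeter 77.00 mm); the cylinder at (14.5, -2.5): section is a regular 12-gon, circumradius r=6 (perimeter = 2·12·6.000·sin(180°/12) = 37.27 mm); Combining (union): the regions partially overlap (shared area 99.00 mm²), so the edge portions inside another operand are dropped and the merged outline is re-measured after clipping — boundary = 138.27 mm; (rotated 50° about Z; rotation is an isometry so areas/perimeters/island counts are preserved). Overall, the cross-section has 2 separate islands. Total boundary length (outer) = 138.27 mm.

138.27 mm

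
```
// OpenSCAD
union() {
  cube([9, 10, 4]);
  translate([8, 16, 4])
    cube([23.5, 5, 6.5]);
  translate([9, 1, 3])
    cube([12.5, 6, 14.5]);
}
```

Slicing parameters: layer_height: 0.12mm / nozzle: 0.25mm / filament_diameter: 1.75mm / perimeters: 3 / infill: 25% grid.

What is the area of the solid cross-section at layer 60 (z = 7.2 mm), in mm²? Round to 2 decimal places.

192.50 mm²

At z = 7.2 mm: the cube does not reach this height (z outside [0, 4]); the cube at (8, 16) is present — its section is the full 23.5×5 rectangle (area 117.50 mm²); the cube at (9, 1) is present — its section is the full 12.5×6 rectangle (area 75.00 mm²); Combining (union): the 2 present regions are separate (no shared area or edge), so areas and boundary lengths simply add and each stays a separate island — area = 192.50 mm². Overall, the cross-section has 2 separate islands. Net area = 192.50 mm².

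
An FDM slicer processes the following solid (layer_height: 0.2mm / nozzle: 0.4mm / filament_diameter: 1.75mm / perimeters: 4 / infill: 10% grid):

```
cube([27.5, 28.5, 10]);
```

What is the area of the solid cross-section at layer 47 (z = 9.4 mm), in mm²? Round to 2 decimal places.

At z = 9.4 mm: the 27.5×28.5 cube contributes its full rectangle (area 783.75 mm²). Overall, the cross-section is a single solid region. Net area = 783.75 mm².

783.75 mm²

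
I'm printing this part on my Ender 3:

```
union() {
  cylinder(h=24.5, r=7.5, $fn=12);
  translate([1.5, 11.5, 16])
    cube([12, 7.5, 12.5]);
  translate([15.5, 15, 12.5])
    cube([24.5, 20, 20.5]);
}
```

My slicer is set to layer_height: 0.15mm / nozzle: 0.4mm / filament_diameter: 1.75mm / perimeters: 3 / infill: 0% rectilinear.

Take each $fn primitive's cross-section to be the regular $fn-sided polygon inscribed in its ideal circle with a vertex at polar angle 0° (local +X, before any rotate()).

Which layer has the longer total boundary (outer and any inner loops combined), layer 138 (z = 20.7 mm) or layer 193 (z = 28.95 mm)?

layer 138 (z = 20.7 mm)

Layer 138 (z = 20.7): the r=7.5 cylinder contributes a regular 12-gon of circumradius 7.5 (perimeter = 2·12·7.500·sin(180°/12) = 46.59 mm); the cube at (1.5, 11.5) (footprint 12×7.5) is included at this height (perimeter 39.00 mm); the cube at (15.5, 15) (footprint 24.5×20) is included at this height (perimeter 89.00 mm); Taking the union: the 3 present regions are separate (no shared area or edge), so areas and boundary lengths simply add and each stays a separate island — boundary = 174.59 mm. So its perimeter = 174.59 mm. Layer 193 (z = 28.95): the cylinder does not reach this height (z outside [0, 24.5]); the cube at (1.5, 11.5) is not intersected at this z (z outside [16, 28.5]); the 24.5×20 cube at (15.5, 15) contributes its full rectangle (perimeter 89.00 mm); Taking the union: only the 24.5×20 cube at (15.5, 15) is present, so the union is just that shape — boundary = 89.00 mm. So its perimeter = 89.00 mm. Layer 138 is larger (174.59 vs 89.00 mm).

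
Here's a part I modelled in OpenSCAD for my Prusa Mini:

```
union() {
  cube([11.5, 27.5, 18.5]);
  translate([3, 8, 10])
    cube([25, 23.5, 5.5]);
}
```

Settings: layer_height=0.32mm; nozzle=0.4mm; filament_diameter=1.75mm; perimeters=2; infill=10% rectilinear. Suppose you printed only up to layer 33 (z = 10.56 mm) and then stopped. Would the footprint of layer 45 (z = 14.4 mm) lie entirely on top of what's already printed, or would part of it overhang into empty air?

entirely on top

Compare the two slices. At z = 10.56: the cube (footprint 11.5×27.5) is included at this height (area 316.25 mm²); the cube at (3, 8) (footprint 25×23.5) is included at this height (area 587.50 mm²); Taking the union: the regions partially overlap — summed areas 903.75 mm² minus the doubly-counted overlap 165.75 mm² gives 738.00 mm² — area = 738.00 mm². At z = 14.4: the cube is present — its section is the full 11.5×27.5 rectangle (area 316.25 mm²); the cube at (3, 8) is present — its section is the full 25×23.5 rectangle (area 587.50 mm²); Combining (union): the regions partially overlap — summed areas 903.75 mm² minus the doubly-counted overlap 165.75 mm² gives 738.00 mm² — area = 738.00 mm². Checking containment: the cross-section at z = 14.4 is a subset of the cross-section at z = 10.56.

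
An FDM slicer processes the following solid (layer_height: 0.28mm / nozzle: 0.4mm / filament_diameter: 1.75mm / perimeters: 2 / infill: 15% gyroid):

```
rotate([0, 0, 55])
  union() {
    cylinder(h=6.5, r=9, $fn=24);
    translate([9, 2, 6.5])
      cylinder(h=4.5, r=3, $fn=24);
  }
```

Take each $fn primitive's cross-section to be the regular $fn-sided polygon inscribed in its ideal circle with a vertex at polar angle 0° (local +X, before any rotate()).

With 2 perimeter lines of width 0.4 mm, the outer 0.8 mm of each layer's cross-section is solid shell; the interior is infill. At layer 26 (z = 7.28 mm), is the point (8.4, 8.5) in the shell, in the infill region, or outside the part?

outside

At z = 7.28 mm: the cylinder does not reach this height (z outside [0, 6.5]); the cylinder at (9, 2): section is a regular 24-gon, circumradius r=3; Merging all regions: only the r=3 cylinder at (9, 2) is present, so the union is just that shape — 1 connected region; (rotated 55° about Z; rotation is an isometry so areas/perimeters/island counts are preserved). Overall, the cross-section is a single solid region. Undo the 55° rotation: the query point maps to (11.781, -2.005) in the un-rotated model frame. The nearest boundary edge runs (10.50, -0.60)→(11.12, -0.12); distance from the point to it = 1.90 mm. The point is not inside any of the regions above, so it lies outside the cross-section (1.90 mm from the nearest boundary).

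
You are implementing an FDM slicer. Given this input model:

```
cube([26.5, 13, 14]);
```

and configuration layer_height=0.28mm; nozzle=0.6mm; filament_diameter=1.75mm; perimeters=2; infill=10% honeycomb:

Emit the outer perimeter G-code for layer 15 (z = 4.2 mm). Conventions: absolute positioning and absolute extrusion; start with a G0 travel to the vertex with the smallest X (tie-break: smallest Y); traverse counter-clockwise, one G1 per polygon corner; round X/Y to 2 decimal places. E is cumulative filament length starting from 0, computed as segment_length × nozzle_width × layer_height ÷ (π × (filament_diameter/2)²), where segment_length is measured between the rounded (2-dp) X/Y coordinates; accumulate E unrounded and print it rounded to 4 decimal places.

G0 X0.00 Y0.00 Z4.20
G1 X26.50 Y0.00 E1.8509
G1 X26.50 Y13.00 E2.7589
G1 X0.00 Y13.00 E4.6099
G1 X0.00 Y0.00 E5.5179

At z = 4.2 mm: the cube (footprint 26.5×13) is included at this height. The outline is a single polygon with 4 vertices. Extrusion per mm of travel: 0.6 × 0.28 / (π × 0.875²) = 0.069846. Accumulating E over each segment gives final E = 5.5179.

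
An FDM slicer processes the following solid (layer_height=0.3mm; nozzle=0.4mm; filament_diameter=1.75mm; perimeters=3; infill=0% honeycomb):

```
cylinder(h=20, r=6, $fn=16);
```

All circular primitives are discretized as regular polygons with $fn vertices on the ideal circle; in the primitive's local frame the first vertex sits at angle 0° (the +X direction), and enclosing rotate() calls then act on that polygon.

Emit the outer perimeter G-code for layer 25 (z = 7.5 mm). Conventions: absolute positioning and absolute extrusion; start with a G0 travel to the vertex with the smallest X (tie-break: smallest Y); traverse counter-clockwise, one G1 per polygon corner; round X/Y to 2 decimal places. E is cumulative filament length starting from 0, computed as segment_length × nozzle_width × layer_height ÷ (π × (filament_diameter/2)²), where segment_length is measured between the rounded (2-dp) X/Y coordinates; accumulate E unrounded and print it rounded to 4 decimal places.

At z = 7.5 mm: the r=6 cylinder contributes a regular 16-gon of circumradius 6. The outline is a single polygon with 16 vertices. Extrusion per mm of travel: 0.4 × 0.3 / (π × 0.875²) = 0.049890. Accumulating E over each segment gives final E = 1.8682.

G0 X-6.00 Y0.00 Z7.50
G1 X-5.54 Y-2.30 E0.1170
G1 X-4.24 Y-4.24 E0.2335
G1 X-2.30 Y-5.54 E0.3500
G1 X0.00 Y-6.00 E0.4671
G1 X2.30 Y-5.54 E0.5841
G1 X4.24 Y-4.24 E0.7006
G1 X5.54 Y-2.30 E0.8171
G1 X6.00 Y0.00 E0.9341
G1 X5.54 Y2.30 E1.0511
G1 X4.24 Y4.24 E1.1676
G1 X2.30 Y5.54 E1.2841
G1 X0.00 Y6.00 E1.4012
G1 X-2.30 Y5.54 E1.5182
G1 X-4.24 Y4.24 E1.6347
G1 X-5.54 Y2.30 E1.7512
G1 X-6.00 Y0.00 E1.8682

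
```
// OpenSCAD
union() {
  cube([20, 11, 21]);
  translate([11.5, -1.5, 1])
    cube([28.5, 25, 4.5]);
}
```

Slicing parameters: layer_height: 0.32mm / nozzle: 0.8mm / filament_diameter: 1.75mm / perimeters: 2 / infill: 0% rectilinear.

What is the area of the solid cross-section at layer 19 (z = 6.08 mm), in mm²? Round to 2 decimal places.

220.00 mm²

At z = 6.08 mm: the cube is present — its section is the full 20×11 rectangle (area 220.00 mm²); the cube at (11.5, -1.5) is absent (z outside [1, 5.5]); Merging all regions: only the 20×11 cube is present, so the union is just that shape — area = 220.00 mm². Overall, the cross-section is a single solid region. Net area = 220.00 mm².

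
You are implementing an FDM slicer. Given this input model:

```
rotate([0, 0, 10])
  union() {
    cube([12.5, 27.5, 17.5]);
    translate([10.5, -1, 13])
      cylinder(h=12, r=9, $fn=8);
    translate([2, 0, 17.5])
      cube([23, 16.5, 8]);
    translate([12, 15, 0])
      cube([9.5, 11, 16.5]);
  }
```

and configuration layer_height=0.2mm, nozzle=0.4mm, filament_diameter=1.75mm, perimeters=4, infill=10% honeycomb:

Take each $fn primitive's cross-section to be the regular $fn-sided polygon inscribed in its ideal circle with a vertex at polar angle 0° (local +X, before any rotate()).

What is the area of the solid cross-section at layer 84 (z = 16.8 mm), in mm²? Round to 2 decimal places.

At z = 16.8 mm: the cube is present — its section is the full 12.5×27.5 rectangle (area 343.75 mm²); the cylinder at (10.5, -1): section is a regular 8-gon, circumradius r=9 (area = (8/2)·9.000²·sin(360°/8) = 229.10 mm²); the cube at (2, 0) is not intersected at this z (z outside [17.5, 25.5]); the cube at (12, 15) is not intersected at this z (z outside [0, 16.5]); Taking the union: the regions partially overlap — summed areas 572.85 mm² minus the doubly-counted overlap 63.65 mm² gives 509.20 mm² — area = 509.20 mm²; (rotated 10° about Z; rotation is an isometry so areas/perimeters/island counts are preserved). Overall, the cross-section is a single solid region. Net area = 509.20 mm².

509.20 mm²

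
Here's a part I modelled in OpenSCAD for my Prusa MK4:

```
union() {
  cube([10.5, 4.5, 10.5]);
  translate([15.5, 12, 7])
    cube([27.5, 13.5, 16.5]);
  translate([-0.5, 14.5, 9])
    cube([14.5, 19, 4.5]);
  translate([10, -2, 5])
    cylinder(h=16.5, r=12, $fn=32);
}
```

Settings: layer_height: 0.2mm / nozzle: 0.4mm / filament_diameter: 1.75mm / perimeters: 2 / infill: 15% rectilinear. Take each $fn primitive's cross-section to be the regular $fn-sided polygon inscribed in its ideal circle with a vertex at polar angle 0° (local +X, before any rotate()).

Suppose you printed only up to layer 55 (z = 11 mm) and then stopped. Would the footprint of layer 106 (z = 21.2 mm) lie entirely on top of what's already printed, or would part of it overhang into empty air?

entirely on top

Compare the two slices. At z = 11: the cube is not intersected at this z (z outside [0, 10.5]); the cube at (15.5, 12) is present — its section is the full 27.5×13.5 rectangle (area 371.25 mm²); the 14.5×19 cube at (-0.5, 14.5) contributes its full rectangle (area 275.50 mm²); the cylinder at (10, -2): section is a regular 32-gon, circumradius r=12 (area = (32/2)·12.000²·sin(360°/32) = 449.49 mm²); Merging all regions: the 3 present regions are separate (no shared area or edge), so areas and boundary lengths simply add and each stays a separate island — area = 1096.24 mm². At z = 21.2: the cube is not intersected at this z (z outside [0, 10.5]); the cube at (15.5, 12) is present — its section is the full 27.5×13.5 rectangle (area 371.25 mm²); the cube at (-0.5, 14.5) is absent (z outside [9, 13.5]); the r=12 cylinder at (10, -2) contributes a regular 32-gon of circumradius 12 (area = (32/2)·12.000²·sin(360°/32) = 449.49 mm²); Taking the union: the 2 present regions are separate (no shared area or edge), so areas and boundary lengths simply add and each stays a separate island — area = 820.74 mm². Checking containment: the cross-section at z = 21.2 is a subset of the cross-section at z = 11.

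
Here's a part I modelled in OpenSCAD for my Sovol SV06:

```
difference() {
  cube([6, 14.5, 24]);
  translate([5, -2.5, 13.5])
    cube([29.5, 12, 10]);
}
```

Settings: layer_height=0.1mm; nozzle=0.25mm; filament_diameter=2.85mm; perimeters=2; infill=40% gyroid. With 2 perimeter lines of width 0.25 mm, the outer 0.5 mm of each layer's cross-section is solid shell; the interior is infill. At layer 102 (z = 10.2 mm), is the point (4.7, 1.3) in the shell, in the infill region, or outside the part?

infill

At z = 10.2 mm: the cube is present — its section is the full 6×14.5 rectangle; the cube at (5, -2.5) is absent (z outside [13.5, 23.5]); Taking the first minus the rest: none of the subtracted shapes is present at this height, so the 6×14.5 cube is unchanged — 1 connected region. Overall, the cross-section is a single solid region. The nearest boundary edge runs (6.00, 0.00)→(6.00, 14.50); distance from the point to it = 1.30 mm. The point is inside the cross-section and 1.30 mm from the nearest boundary — more than the 0.5 mm shell width (2 × 0.25), so it's in the infill interior.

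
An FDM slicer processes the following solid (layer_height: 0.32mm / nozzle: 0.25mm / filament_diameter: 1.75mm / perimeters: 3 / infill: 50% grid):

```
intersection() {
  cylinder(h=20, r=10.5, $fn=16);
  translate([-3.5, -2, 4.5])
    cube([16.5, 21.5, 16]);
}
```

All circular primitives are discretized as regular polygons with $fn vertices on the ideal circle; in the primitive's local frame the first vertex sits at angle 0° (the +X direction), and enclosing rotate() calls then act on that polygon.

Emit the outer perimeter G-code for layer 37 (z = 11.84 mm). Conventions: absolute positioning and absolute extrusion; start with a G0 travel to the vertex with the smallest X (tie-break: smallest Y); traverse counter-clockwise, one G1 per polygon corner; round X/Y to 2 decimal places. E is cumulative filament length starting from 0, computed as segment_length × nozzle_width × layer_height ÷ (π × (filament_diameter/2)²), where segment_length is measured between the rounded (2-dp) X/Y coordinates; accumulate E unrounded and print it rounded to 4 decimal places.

G0 X-3.50 Y-2.00 Z11.84
G1 X10.10 Y-2.00 E0.4523
G1 X10.50 Y0.00 E0.5202
G1 X9.70 Y4.02 E0.6565
G1 X7.42 Y7.42 E0.7927
G1 X4.02 Y9.70 E0.9288
G1 X0.00 Y10.50 E1.0651
G1 X-3.50 Y9.80 E1.1839
G1 X-3.50 Y-2.00 E1.5763

At z = 11.84 mm: the r=10.5 cylinder gives a regular 16-gon of circumradius 10.5 (constant along its height); the 16.5×21.5 cube at (-3.5, -2) contributes its full rectangle; Keeping only the common overlap: the 16.5×21.5 cube at (-3.5, -2) partially overlaps the r=10.5 cylinder; clipping to the common part keeps 147.52 mm² — 1 connected region. The outline is a single polygon with 8 vertices. Extrusion per mm of travel: 0.25 × 0.32 / (π × 0.875²) = 0.033260. Accumulating E over each segment gives final E = 1.5763.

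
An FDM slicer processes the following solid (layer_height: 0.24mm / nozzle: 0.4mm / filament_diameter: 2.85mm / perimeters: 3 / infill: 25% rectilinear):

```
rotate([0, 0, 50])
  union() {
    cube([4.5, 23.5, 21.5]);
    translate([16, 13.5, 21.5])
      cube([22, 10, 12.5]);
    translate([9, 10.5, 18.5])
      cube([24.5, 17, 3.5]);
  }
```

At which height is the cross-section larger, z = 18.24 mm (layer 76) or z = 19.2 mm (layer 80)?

Layer 76 (z = 18.24): the cube (footprint 4.5×23.5) is included at this height (area 105.75 mm²); the cube at (16, 13.5) is not intersected at this z (z outside [21.5, 34]); the cube at (9, 10.5) is not intersected at this z (z outside [18.5, 22]); Taking the union: only the 4.5×23.5 cube is present, so the union is just that shape — area = 105.75 mm²; (whole slice rotated 50° about Z — lengths, areas and connectivity unchanged). So its area = 105.75 mm². Layer 80 (z = 19.2): the 4.5×23.5 cube contributes its full rectangle (area 105.75 mm²); the cube at (16, 13.5) is not intersected at this z (z outside [21.5, 34]); the 24.5×17 cube at (9, 10.5) contributes its full rectangle (area 416.50 mm²); Taking the union: the 2 present regions are separate (no shared area or edge), so areas and boundary lengths simply add and each stays a separate island — area = 522.25 mm²; (rotated 50° about Z; rotation is an isometry so areas/perimeters/island counts are preserved). So its area = 522.25 mm². Layer 80 is larger (522.25 vs 105.75 mm²).

layer 80 (z = 19.2 mm)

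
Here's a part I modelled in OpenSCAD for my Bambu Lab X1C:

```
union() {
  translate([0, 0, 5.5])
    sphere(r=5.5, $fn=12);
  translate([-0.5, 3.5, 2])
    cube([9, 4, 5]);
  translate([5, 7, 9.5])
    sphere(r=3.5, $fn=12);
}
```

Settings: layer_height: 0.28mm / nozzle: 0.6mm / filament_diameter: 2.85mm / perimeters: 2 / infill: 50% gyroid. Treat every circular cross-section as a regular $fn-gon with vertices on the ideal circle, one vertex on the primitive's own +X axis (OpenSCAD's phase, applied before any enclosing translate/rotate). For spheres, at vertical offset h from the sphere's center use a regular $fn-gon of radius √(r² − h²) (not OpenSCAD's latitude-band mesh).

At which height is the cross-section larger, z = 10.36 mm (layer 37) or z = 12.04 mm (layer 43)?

layer 37 (z = 10.36 mm)

Layer 37 (z = 10.36): the sphere: section is a regular 12-gon, circumradius = √(r²−h²) = √(5.5²−4.86²) = 2.575 (area = (12/2)·2.575²·sin(360°/12) = 19.89 mm²); the cube at (-0.5, 3.5) does not reach this height (z outside [2, 7]); the r=3.5 sphere at (5, 7) slices to a regular 12-gon of circumradius 3.393 (√(r²−h²) with h=0.86 from center) (area = (12/2)·3.393²·sin(360°/12) = 34.53 mm²); Combining (union): the 2 present regions are separate (no shared area or edge), so areas and boundary lengths simply add and each stays a separate island — area = 54.42 mm². So its area = 54.42 mm². Layer 43 (z = 12.04): the sphere is absent (|z−center|=6.540 > r=5.5); the cube at (-0.5, 3.5) is absent (z outside [2, 7]); the r=3.5 sphere at (5, 7) slices to a regular 12-gon of circumradius 2.408 (√(r²−h²) with h=2.54 from center) (area = (12/2)·2.408²·sin(360°/12) = 17.40 mm²); Merging all regions: only the r=3.5 sphere at (5, 7) is present, so the union is just that shape — area = 17.40 mm². So its area = 17.40 mm². Layer 37 is larger (54.42 vs 17.40 mm²).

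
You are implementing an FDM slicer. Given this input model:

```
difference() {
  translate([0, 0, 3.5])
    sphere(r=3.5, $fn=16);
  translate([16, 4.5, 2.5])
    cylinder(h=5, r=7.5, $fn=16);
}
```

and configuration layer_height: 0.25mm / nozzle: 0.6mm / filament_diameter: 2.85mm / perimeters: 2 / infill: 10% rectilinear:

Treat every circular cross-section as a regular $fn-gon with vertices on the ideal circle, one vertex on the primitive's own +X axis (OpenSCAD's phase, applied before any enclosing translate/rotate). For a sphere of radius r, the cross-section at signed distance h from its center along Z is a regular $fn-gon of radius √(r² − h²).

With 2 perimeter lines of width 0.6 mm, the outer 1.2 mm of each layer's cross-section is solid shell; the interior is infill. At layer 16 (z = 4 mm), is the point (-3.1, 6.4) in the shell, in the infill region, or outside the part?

outside

At z = 4 mm: the r=3.5 sphere slices to a regular 16-gon of circumradius 3.464 (√(r²−h²) with h=0.5 from center); the cylinder at (16, 4.5): section is a regular 16-gon, circumradius r=7.5; Taking the first minus the rest: starting from the r=3.5 sphere, the r=7.5 cylinder at (16, 4.5) misses the remaining region (no effect) — 1 connected region. Overall, the cross-section is a single solid region. The nearest boundary edge runs (-2.45, 2.45)→(-1.33, 3.20); distance from the point to it = 3.66 mm. The point is not inside any of the regions above, so it lies outside the cross-section (3.66 mm from the nearest boundary).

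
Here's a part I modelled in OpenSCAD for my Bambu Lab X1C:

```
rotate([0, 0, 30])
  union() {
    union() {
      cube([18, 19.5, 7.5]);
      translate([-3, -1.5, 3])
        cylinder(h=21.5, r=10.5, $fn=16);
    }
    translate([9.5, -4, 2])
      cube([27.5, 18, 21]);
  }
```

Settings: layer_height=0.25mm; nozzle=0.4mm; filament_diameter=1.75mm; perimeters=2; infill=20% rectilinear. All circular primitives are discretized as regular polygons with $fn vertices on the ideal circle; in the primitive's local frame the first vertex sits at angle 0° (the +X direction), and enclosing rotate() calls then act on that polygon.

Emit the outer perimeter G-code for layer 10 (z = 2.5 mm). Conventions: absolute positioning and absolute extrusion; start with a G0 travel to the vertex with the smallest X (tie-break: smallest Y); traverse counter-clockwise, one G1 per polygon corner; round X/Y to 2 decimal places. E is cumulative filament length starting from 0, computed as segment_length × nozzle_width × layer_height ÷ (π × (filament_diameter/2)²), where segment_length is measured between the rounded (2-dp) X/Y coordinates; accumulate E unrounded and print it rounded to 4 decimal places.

G0 X-9.75 Y16.89 Z2.50
G1 X0.00 Y0.00 E0.8108
G1 X8.23 Y4.75 E1.2059
G1 X10.23 Y1.29 E1.3720
G1 X34.04 Y15.04 E2.5151
G1 X25.04 Y30.62 E3.2632
G1 X8.59 Y21.12 E4.0529
G1 X5.84 Y25.89 E4.2819
G1 X-9.75 Y16.89 E5.0303

At z = 2.5 mm: the cube (footprint 18×19.5) is included at this height; the cylinder at (-3, -1.5) does not reach this height (z outside [3, 24.5]); Combining (union): only the 18×19.5 cube is present, so the union is just that shape — 1 connected region; the 27.5×18 cube at (9.5, -4) contributes its full rectangle; Taking the union: the regions partially overlap (shared area 119.00 mm²), so overlapping operands fuse into one piece — 1 connected region; (whole slice rotated 30° about Z — lengths, areas and connectivity unchanged). The outline is a single polygon with 8 vertices. Extrusion per mm of travel: 0.4 × 0.25 / (π × 0.875²) = 0.041575. Accumulating E over each segment gives final E = 5.0303.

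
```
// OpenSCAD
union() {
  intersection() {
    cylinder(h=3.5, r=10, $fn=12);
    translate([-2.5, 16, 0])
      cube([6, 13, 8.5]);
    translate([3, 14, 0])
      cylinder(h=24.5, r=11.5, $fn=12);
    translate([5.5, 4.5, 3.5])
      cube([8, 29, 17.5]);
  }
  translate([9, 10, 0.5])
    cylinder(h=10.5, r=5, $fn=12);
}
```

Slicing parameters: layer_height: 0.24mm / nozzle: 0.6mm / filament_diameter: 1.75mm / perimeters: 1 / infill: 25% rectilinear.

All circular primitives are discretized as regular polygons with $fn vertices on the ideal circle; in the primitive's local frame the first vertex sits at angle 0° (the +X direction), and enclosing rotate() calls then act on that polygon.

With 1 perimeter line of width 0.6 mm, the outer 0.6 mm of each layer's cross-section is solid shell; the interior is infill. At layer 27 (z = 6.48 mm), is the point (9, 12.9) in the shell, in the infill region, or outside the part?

At z = 6.48 mm: the cylinder does not reach this height (z outside [0, 3.5]); the 6×13 cube at (-2.5, 16) contributes its full rectangle; the r=11.5 cylinder at (3, 14) gives a regular 12-gon of circumradius 11.5 (constant along its height); the cube at (5.5, 4.5) is present — its section is the full 8×29 rectangle; Taking the intersection: at least one operand is absent at this height, so nothing remains; the r=5 cylinder at (9, 10) contributes a regular 12-gon of circumradius 5; Merging all regions: only the r=5 cylinder at (9, 10) is present, so the union is just that shape — 1 connected region. Overall, the cross-section is a single solid region. The nearest boundary edge runs (9.00, 15.00)→(6.50, 14.33); distance from the point to it = 2.03 mm. The point is inside the cross-section and 2.03 mm from the nearest boundary — more than the 0.6 mm shell width (1 × 0.6), so it's in the infill interior.

infill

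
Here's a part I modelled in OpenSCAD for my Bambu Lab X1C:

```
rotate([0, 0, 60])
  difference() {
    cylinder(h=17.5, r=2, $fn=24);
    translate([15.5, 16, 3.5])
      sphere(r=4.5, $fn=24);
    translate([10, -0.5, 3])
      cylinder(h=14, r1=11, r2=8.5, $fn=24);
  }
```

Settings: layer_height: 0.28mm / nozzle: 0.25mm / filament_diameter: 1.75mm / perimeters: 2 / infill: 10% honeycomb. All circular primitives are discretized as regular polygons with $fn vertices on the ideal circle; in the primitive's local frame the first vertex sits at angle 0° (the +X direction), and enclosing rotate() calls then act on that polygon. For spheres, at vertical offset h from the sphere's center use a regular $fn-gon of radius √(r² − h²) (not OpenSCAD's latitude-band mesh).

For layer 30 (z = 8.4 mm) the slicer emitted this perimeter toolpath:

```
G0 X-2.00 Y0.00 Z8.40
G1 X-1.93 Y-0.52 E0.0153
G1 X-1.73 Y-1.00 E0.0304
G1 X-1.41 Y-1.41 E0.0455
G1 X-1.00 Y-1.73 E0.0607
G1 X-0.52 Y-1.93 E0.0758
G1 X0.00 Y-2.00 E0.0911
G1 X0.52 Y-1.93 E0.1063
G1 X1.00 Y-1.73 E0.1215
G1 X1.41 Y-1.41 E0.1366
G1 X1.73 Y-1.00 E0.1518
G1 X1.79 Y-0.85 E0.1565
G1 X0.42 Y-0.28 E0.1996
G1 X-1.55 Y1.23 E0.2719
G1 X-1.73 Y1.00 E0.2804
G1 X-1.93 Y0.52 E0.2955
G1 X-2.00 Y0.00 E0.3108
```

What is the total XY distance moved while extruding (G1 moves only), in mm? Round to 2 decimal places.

Sum the Euclidean lengths of each G1 segment: total = 10.68 mm.

10.68 mm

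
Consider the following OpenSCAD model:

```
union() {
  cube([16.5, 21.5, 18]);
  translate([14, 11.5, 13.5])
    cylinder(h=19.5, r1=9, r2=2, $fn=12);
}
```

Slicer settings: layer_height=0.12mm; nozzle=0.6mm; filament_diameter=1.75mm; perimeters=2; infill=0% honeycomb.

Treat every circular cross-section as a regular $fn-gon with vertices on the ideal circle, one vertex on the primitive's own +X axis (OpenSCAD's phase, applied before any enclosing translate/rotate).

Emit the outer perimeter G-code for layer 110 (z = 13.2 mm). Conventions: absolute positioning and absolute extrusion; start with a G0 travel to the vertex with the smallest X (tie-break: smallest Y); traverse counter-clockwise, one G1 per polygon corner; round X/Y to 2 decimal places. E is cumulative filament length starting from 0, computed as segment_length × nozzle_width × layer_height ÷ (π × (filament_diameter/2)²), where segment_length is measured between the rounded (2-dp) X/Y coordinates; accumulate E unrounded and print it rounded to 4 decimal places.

G0 X0.00 Y0.00 Z13.20
G1 X16.50 Y0.00 E0.4939
G1 X16.50 Y21.50 E1.1375
G1 X0.00 Y21.50 E1.6314
G1 X0.00 Y0.00 E2.2750

At z = 13.2 mm: the 16.5×21.5 cube contributes its full rectangle; the cone at (14, 11.5) does not reach this height (z outside [13.5, 33]); Combining (union): only the 16.5×21.5 cube is present, so the union is just that shape — 1 connected region. The outline is a single polygon with 4 vertices. Extrusion per mm of travel: 0.6 × 0.12 / (π × 0.875²) = 0.029934. Accumulating E over each segment gives final E = 2.2750.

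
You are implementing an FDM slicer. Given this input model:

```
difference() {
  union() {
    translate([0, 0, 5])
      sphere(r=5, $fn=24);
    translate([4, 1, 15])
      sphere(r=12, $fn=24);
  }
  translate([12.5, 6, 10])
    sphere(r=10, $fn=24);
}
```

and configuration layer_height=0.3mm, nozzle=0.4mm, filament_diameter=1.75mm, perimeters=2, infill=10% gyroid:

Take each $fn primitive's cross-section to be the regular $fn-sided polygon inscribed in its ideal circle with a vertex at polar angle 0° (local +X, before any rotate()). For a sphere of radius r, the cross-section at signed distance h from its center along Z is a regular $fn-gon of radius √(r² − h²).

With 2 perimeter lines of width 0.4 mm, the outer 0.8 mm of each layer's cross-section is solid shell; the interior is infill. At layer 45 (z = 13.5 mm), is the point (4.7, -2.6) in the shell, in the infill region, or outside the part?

At z = 13.5 mm: the sphere is absent (|z−center|=8.500 > r=5); the r=12 sphere at (4, 1) contributes a regular 24-gon of circumradius √(12²−1.5²) = 11.906; Combining (union): only the r=12 sphere at (4, 1) is present, so the union is just that shape — 1 connected region; the r=10 sphere at (12.5, 6) slices to a regular 24-gon of circumradius 9.367 (√(r²−h²) with h=3.5 from center); After the difference (first − rest): starting from that combined region, the r=10 sphere at (12.5, 6) partially overlaps it — only the 148.06 mm² overlap (of its 272.54 mm²) is removed, clipping the outline — 1 connected region. Overall, the cross-section is a single solid region. The nearest boundary edge runs (5.88, -0.62)→(7.82, -2.11); distance from the point to it = 2.28 mm. The point is inside the cross-section and 2.28 mm from the nearest boundary — more than the 0.8 mm shell width (2 × 0.4), so it's in the infill interior.

infill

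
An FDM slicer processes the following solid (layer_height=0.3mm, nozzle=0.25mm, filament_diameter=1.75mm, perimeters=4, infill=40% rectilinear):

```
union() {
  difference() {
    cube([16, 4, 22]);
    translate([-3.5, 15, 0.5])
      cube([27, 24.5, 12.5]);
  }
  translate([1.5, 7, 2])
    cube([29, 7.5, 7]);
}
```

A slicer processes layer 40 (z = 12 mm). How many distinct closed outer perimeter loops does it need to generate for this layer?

At z = 12 mm: the cube is present — its section is the full 16×4 rectangle; the 27×24.5 cube at (-3.5, 15) contributes its full rectangle; Taking the first minus the rest: starting from the 16×4 cube, the 27×24.5 cube at (-3.5, 15) misses the remaining region (no effect) — 1 connected region; the cube at (1.5, 7) is absent (z outside [2, 9]); Taking the union: only the result so far is present, so the union is just that shape — 1 connected region. The result has 1 disconnected region.

1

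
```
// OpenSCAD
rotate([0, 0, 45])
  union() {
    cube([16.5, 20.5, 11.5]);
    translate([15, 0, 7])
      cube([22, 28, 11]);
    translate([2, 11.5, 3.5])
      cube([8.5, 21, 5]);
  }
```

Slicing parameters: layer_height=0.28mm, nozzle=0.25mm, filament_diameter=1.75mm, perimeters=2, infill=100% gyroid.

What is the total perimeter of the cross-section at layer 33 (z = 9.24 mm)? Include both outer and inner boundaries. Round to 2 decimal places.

At z = 9.24 mm: the cube is present — its section is the full 16.5×20.5 rectangle (perimeter 74.00 mm); the 22×28 cube at (15, 0) contributes its full rectangle (perimeter 100.00 mm); the cube at (2, 11.5) does not reach this height (z outside [3.5, 8.5]); Combining (union): the regions partially overlap (shared area 30.75 mm²), so the edge portions inside another operand are dropped and the merged outline is re-measured after clipping — boundary = 130.00 mm; (rotated 45° about Z; rotation is an isometry so areas/perimeters/island counts are preserved). Overall, the cross-section is a single solid region. Total boundary length (outer) = 130.00 mm.

130.00 mm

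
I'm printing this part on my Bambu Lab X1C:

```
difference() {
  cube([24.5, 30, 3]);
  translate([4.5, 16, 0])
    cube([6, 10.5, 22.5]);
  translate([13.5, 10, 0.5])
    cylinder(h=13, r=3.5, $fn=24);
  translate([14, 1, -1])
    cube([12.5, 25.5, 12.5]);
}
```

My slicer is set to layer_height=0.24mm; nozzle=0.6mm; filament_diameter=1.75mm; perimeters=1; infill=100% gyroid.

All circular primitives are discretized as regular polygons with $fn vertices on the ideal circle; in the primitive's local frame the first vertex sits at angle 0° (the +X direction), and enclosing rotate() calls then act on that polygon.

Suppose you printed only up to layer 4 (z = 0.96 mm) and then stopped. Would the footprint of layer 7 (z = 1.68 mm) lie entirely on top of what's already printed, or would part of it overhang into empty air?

Compare the two slices. At z = 0.96: the cube is present — its section is the full 24.5×30 rectangle (area 735.00 mm²); the cube at (4.5, 16) is present — its section is the full 6×10.5 rectangle (area 63.00 mm²); the r=3.5 cylinder at (13.5, 10) gives a regular 24-gon of circumradius 3.5 (constant along its height) (area = (24/2)·3.500²·sin(360°/24) = 38.05 mm²); the 12.5×25.5 cube at (14, 1) contributes its full rectangle (area 318.75 mm²); Taking the first minus the rest: starting from the 24.5×30 cube (735.00 mm²), the 6×10.5 cube at (4.5, 16) lies wholly inside it (removes its full 63.00 mm² and its 33.00 mm outline becomes a hole wall); the r=3.5 cylinder at (13.5, 10) lies wholly inside it (removes its full 38.05 mm² and its 21.93 mm outline becomes a hole wall); the 12.5×25.5 cube at (14, 1) partially overlaps it — only the 252.19 mm² overlap (of its 318.75 mm²) is removed, clipping the outline — area = 381.76 mm². At z = 1.68: the cube is present — its section is the full 24.5×30 rectangle (area 735.00 mm²); the cube at (4.5, 16) is present — its section is the full 6×10.5 rectangle (area 63.00 mm²); the r=3.5 cylinder at (13.5, 10) contributes a regular 24-gon of circumradius 3.5 (area = (24/2)·3.500²·sin(360°/24) = 38.05 mm²); the 12.5×25.5 cube at (14, 1) contributes its full rectangle (area 318.75 mm²); Taking the first minus the rest: starting from the 24.5×30 cube (735.00 mm²), the 6×10.5 cube at (4.5, 16) lies wholly inside it (removes its full 63.00 mm² and its 33.00 mm outline becomes a hole wall); the r=3.5 cylinder at (13.5, 10) lies wholly inside it (removes its full 38.05 mm² and its 21.93 mm outline becomes a hole wall); the 12.5×25.5 cube at (14, 1) partially overlaps it — only the 252.19 mm² overlap (of its 318.75 mm²) is removed, clipping the outline — area = 381.76 mm². Checking containment: the cross-section at z = 1.68 is a subset of the cross-section at z = 0.96.

entirely on top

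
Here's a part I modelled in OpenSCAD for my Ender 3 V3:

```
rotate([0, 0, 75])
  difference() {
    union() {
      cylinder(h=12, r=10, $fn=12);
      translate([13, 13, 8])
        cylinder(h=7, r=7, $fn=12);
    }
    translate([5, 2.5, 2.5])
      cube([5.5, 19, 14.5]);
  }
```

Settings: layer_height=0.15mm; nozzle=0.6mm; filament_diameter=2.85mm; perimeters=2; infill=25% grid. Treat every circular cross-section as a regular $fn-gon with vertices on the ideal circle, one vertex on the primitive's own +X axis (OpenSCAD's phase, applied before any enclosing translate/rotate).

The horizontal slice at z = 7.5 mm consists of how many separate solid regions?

1

At z = 7.5 mm: the r=10 cylinder contributes a regular 12-gon of circumradius 10; the cylinder at (13, 13) does not reach this height (z outside [8, 15]); Taking the union: only the r=10 cylinder is present, so the union is just that shape — 1 connected region; the cube at (5, 2.5) (footprint 5.5×19) is included at this height; Taking the first minus the rest: starting from the result so far, the 5.5×19 cube at (5, 2.5) partially overlaps it — only the 16.69 mm² overlap (of its 104.50 mm²) is removed, clipping the outline — 1 connected region; (whole slice rotated 75° about Z — lengths, areas and connectivity unchanged). The result has 1 disconnected region.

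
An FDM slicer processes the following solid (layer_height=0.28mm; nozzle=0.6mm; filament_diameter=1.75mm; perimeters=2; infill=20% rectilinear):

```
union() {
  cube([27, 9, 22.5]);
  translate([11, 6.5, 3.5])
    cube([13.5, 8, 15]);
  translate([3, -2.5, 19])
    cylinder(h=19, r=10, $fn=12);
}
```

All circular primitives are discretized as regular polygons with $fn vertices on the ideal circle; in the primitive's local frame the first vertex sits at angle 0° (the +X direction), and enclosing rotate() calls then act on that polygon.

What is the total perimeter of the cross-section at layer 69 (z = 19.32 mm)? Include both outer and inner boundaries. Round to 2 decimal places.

99.04 mm

At z = 19.32 mm: the cube is present — its section is the full 27×9 rectangle (perimeter 72.00 mm); the cube at (11, 6.5) is not intersected at this z (z outside [3.5, 18.5]); the cylinder at (3, -2.5): section is a regular 12-gon, circumradius r=10 (perimeter = 2·12·10.000·sin(180°/12) = 62.12 mm); Merging all regions: the regions partially overlap (shared area 72.13 mm²), so the edge portions inside another operand are dropped and the merged outline is re-measured after clipping — boundary = 99.04 mm. Overall, the cross-section is a single solid region. Total boundary length (outer) = 99.04 mm.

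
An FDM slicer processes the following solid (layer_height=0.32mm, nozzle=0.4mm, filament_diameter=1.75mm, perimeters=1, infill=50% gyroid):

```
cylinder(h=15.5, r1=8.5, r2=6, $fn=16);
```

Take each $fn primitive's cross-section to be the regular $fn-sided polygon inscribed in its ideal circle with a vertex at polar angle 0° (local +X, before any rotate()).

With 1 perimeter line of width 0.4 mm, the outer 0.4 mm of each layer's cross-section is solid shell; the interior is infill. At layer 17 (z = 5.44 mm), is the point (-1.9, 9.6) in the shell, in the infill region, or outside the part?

At z = 5.44 mm: the cone contributes a regular 16-gon of circumradius 7.623 (interpolated between r1=8.5 and r2=6 at t=0.351). Overall, the cross-section is a single solid region. The nearest boundary edge runs (0.00, 7.62)→(-2.92, 7.04); distance from the point to it = 2.31 mm. The point is not inside any of the regions above, so it lies outside the cross-section (2.31 mm from the nearest boundary).

outside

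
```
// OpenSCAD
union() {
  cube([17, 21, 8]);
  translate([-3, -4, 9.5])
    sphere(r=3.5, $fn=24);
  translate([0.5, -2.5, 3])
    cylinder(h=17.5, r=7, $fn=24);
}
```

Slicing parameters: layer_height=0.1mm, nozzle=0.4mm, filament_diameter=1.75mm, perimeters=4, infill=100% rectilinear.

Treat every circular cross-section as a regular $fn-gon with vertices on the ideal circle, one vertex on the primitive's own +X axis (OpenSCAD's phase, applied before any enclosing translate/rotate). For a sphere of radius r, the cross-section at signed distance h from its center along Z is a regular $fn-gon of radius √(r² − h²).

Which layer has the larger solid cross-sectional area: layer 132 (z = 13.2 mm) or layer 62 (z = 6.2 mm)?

layer 62 (z = 6.2 mm)

Layer 132 (z = 13.2): the cube does not reach this height (z outside [0, 8]); the sphere at (-3, -4) is absent (|z−center|=3.700 > r=3.5); the r=7 cylinder at (0.5, -2.5) contributes a regular 24-gon of circumradius 7 (area = (24/2)·7.000²·sin(360°/24) = 152.19 mm²); Merging all regions: only the r=7 cylinder at (0.5, -2.5) is present, so the union is just that shape — area = 152.19 mm². So its area = 152.19 mm². Layer 62 (z = 6.2): the 17×21 cube contributes its full rectangle (area 357.00 mm²); the sphere at (-3, -4): section is a regular 24-gon, circumradius = √(r²−h²) = √(3.5²−3.3²) = 1.166 (area = (24/2)·1.166²·sin(360°/24) = 4.22 mm²); the r=7 cylinder at (0.5, -2.5) gives a regular 24-gon of circumradius 7 (constant along its height) (area = (24/2)·7.000²·sin(360°/24) = 152.19 mm²); Taking the union: the regions partially overlap — summed areas 513.41 mm² minus the doubly-counted overlap 27.48 mm² gives 485.93 mm² — area = 485.93 mm². So its area = 485.93 mm². Layer 62 is larger (485.93 vs 152.19 mm²).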